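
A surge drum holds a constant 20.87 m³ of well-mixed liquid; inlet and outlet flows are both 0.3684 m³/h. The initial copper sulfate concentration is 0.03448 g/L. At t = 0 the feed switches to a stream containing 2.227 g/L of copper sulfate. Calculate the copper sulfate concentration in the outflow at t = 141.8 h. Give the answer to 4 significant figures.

Mass balance on the solute (V constant): V dC/dt = Q(C_in − C).
So dC/dt = (C_in − C)/τ with τ = V/Q = 20.87/0.3684 = 56.6504 h.
Integrating: C(t) = C_in + (C₀ − C_in) e^(−t/τ).
C(141.8) = 2.227 + (0.03448 − 2.227)·e^(−141.8/56.6504) = 2.227 + (-2.19252)·0.0818332 = 2.04758 g/L.

2.048 g/L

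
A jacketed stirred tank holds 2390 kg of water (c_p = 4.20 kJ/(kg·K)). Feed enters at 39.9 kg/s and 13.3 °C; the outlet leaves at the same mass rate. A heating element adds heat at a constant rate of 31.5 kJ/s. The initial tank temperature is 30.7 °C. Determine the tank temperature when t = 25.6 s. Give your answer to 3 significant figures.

24.7 °C

M c_p dT/dt = ṁ c_p (T_in − T) + Q̇.
τ = M/ṁ = 59.900 s; T_ss = T_in + Q̇/(ṁ c_p) = 13.3 + 31.5/(39.9·4.20) = 13.488 °C.
T approaches T_ss exponentially: T(t) = T_ss + (T₀ − T_ss) e^(−t/τ).
T(25.6) = 13.488 + (17.212)·e^(−25.6/59.900) = 13.488 + (17.212)·0.65222 = 24.714 °C.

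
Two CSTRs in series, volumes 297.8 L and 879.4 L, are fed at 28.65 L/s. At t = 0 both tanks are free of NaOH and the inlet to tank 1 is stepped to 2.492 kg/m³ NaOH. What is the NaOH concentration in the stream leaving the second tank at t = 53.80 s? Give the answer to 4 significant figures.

1.846 kg/m³

Time constants: τᵢ = Vᵢ/Q for each well-mixed tank.
τ₁ = 297.8/28.65 = 10.3944 s; τ₂ = 879.4/28.65 = 30.6946 s.
Solving the cascade with C₁(0)=C₂(0)=0 gives C₂(t) = C_in[1 − (τ₁ e^(−t/τ₁) − τ₂ e^(−t/τ₂))/(τ₁ − τ₂)].
At t = 53.80: e^(−t/τ₁) = 0.00565138, e^(−t/τ₂) = 0.173296.
C₂ = 2.492·[1 − (10.3944·0.00565138 − 30.6946·0.173296)/(-20.3002)] = 2.492·0.740863 = 1.84623 kg/m³.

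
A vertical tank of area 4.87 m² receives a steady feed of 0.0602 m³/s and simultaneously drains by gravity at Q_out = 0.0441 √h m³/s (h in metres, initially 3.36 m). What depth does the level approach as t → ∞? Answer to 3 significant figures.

A dh/dt = Q_in − 0.0441 √h. Steady state requires inflow = outflow:
Q_in = 0.0441 √h_ss ⇒ √h_ss = 0.0602/0.0441 = 1.3651.
h_ss = 1.3651² = 1.8634 m. (Since h₀ = 3.36 m > h_ss, the level will fall toward this value.)

1.86 m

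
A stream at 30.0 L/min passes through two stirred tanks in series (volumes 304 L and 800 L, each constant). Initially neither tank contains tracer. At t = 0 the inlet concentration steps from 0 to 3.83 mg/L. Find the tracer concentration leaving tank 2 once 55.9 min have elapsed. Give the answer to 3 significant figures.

3.08 mg/L

Time constants: τᵢ = Vᵢ/Q for each well-mixed tank.
τ₁ = 304/30.0 = 10.133 min; τ₂ = 800/30.0 = 26.667 min.
Tank 1: C₁ = C_in(1 − e^(−t/τ₁)). Tank 2 (τ₁ ≠ τ₂): C₂ = C_in[1 − (τ₁ e^(−t/τ₁) − τ₂ e^(−t/τ₂))/(τ₁ − τ₂)].
At t = 55.9: e^(−t/τ₁) = 0.0040201, e^(−t/τ₂) = 0.12292.
C₂ = 3.83·[1 − (10.133·0.0040201 − 26.667·0.12292)/(-16.533)] = 3.83·0.80421 = 3.0801 mg/L.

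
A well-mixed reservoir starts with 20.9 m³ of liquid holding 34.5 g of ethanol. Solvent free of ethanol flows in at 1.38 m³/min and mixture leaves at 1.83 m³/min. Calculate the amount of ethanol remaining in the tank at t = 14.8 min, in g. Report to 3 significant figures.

Let m(t) be the amount of ethanol. Volume: V(t) = V₀ + (Q_in − Q_out) t = 20.9 − 0.45000 t; V(14.8) = 14.240 m³.
Species balance (pure solvent in): dm/dt = −Q_out · m/V(t).
dm/m = −Q_out dt/(V₀ − 0.45000 t); integrating gives ln(m/m₀) = −(Q_out/(Q_in−Q_out)) ln(V/V₀).
m = m₀ (V₀/V)^(Q_out/(Q_in−Q_out)) = 34.5 × (20.9/14.240)^(-4.0667) = 7.2471 g.

7.25 g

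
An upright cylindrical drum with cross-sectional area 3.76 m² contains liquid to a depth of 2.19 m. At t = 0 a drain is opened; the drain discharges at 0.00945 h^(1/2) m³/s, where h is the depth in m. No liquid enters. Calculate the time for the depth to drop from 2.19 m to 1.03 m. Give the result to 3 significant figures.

Accumulation of liquid (constant cross-section A): A dh/dt = −0.00945 √h.
Separate and integrate: 2(√h − √h₀) = −(0.00945/A) t.
t = 2A(√h₀ − √h)/0.00945 = 2·3.76·(√2.19 − √1.03)/0.00945
  = 7.5200 × (1.4799 − 1.0149) / 0.00945 = 370.01 s.

370 s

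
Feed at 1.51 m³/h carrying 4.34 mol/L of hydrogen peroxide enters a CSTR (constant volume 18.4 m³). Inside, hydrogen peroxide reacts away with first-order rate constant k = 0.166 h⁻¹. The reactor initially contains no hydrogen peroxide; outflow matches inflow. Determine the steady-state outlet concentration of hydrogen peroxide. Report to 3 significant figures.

Species balance: V dC/dt = Q C_in − Q C − k V C.
Steady state (dC/dt = 0): C_ss = Q C_in/(Q + kV) = C_in/(1 + kV/Q).
C_ss = 1.51·4.34/(1.51 + 0.166·18.4) = 6.5534/4.5644 = 1.4358 mol/L.

1.44 mol/L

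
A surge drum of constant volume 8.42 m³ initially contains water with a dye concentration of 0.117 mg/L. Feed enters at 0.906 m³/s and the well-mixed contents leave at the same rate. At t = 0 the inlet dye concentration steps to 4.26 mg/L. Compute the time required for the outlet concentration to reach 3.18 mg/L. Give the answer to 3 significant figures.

Mass balance on the solute (V constant): V dC/dt = Q(C_in − C), so τ = V/Q = 9.2936 s.
C(t) = C_in + (C₀ − C_in) e^(−t/τ). Set C = 3.18 and solve for t:
e^(−t/τ) = (C − C_in)/(C₀ − C_in) = (3.18 − 4.26)/(0.117 − 4.26) = 0.26068
t = −τ ln(…) = 9.2936 × 1.3445 = 12.495 s.

12.5 s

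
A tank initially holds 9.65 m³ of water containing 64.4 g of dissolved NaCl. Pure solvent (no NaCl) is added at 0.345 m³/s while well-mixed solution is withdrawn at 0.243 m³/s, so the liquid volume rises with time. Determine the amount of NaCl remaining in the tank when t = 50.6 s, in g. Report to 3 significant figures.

Total volume: dV/dt = Q_in − Q_out = 0.10200 m³/s, so V(t) = 9.65 + 0.10200 t and V(50.6) = 14.811 m³.
Solute balance: dm/dt = 0 − Q_out C = −Q_out m/V(t).
dm/m = −Q_out dt/(V₀ + 0.10200 t); integrating gives ln(m/m₀) = −(Q_out/(Q_in−Q_out)) ln(V/V₀).
m = m₀ (V₀/V)^(Q_out/(Q_in−Q_out)) = 64.4 × (9.65/14.811)^(2.3824) = 23.207 g.

23.2 g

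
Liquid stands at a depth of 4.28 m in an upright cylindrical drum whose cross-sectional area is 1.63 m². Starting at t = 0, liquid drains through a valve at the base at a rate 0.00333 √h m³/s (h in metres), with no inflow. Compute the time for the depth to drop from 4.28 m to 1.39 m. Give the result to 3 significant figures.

871 s

Unsteady balance on liquid volume: A dh/dt = −0.00333 √h.
Separate and integrate: 2(√h − √h₀) = −(0.00333/A) t.
t = 2A(√h₀ − √h)/0.00333 = 2·1.63·(√4.28 − √1.39)/0.00333
  = 3.2600 × (2.0688 − 1.1790) / 0.00333 = 871.13 s.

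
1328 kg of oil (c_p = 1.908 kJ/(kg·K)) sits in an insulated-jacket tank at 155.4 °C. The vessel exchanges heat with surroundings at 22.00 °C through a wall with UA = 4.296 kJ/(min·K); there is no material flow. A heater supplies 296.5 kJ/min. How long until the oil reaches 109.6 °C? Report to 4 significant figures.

732.9 min

M c_p dT/dt = −UA(T − T_amb) + Q̇.
τ = M c_p/UA = 589.810 min; T_ss = T_amb + Q̇/UA = 22.00 + 296.5/4.296 = 91.0177 °C.
T(t) = T_ss + (T₀ − T_ss)e^(−t/τ); set T = 109.6:
t = −τ ln[(T − T_ss)/(T₀ − T_ss)] = −589.810 · ln(0.288624) = 732.915 min.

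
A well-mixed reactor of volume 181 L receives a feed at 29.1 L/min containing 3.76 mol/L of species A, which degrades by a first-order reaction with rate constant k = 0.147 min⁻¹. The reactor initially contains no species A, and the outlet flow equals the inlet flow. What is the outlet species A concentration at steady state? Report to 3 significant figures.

Accumulation = in − out − consumed: V dC/dt = Q C_in − Q C − k V C.
At steady state: 0 = Q C_in − (Q + kV) C_ss, so C_ss = Q C_in/(Q + kV).
C_ss = 29.1·3.76/(29.1 + 0.147·181) = 109.42/55.707 = 1.9641 mol/L.

1.96 mol/L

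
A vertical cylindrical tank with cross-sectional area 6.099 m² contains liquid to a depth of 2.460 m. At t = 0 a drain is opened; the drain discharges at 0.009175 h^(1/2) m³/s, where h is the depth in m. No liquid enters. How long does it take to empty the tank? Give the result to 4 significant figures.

Accumulation of liquid (constant cross-section A): A dh/dt = −0.009175 √h.
This is separable: 2 d(√h)/dt = −0.009175/A, so √h = √h₀ − (0.009175/(2A)) t.
Tank is empty when √h = 0: t_empty = 2A√h₀/0.009175.
t_empty = 2·6.099·√2.460/0.009175 = 12.1980·1.56844/0.009175 = 2085.21 s.

2085 s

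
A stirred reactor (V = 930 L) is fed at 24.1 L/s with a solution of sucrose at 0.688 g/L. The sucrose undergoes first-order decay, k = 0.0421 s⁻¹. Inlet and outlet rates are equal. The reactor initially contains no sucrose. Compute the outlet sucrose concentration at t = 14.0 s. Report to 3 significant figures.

0.161 g/L

Accumulation = in − out − consumed: V dC/dt = Q C_in − Q C − k V C.
dC/dt = (Q/V) C_in − (Q/V + k) C; effective rate a = Q/V + k = 0.025914 + 0.0421 = 0.068014 s⁻¹.
C_ss = Q C_in/(Q + kV) = 0.26213 g/L; C(t) = C_ss + (C₀ − C_ss) e^(−a t).
C(14.0) = 0.26213 + (-0.26213)·e^(−0.068014·14.0) = 0.26213 + (-0.26213)·0.38589 = 0.16098 g/L.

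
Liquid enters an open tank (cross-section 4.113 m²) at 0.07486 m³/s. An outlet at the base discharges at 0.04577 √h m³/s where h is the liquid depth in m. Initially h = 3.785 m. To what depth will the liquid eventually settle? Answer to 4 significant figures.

Volume balance on the tank: A dh/dt = Q_in − 0.04577 √h. At steady state dh/dt = 0:
Q_in = 0.04577 √h_ss ⇒ √h_ss = 0.07486/0.04577 = 1.63557.
h_ss = 1.63557² = 2.67509 m. (Since h₀ = 3.785 m > h_ss, the level will fall toward this value.)

2.675 m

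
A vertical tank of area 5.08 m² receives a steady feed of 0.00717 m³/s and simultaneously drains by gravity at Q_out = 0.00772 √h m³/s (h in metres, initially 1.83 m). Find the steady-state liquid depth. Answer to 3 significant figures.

Mass balance (ρ constant): A dh/dt = Q_in − 0.00772 √h. At steady state dh/dt = 0:
Q_in = 0.00772 √h_ss ⇒ √h_ss = 0.00717/0.00772 = 0.92876.
h_ss = 0.92876² = 0.86259 m. (Since h₀ = 1.83 m > h_ss, the level will fall toward this value.)

0.863 m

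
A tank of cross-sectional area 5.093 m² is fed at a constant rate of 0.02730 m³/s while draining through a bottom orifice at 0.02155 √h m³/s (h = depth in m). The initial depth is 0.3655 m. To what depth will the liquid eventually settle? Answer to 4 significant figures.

1.605 m

A dh/dt = Q_in − 0.02155 √h. Steady state requires inflow = outflow:
Q_in = 0.02155 √h_ss ⇒ √h_ss = 0.02730/0.02155 = 1.26682.
h_ss = 1.26682² = 1.60484 m. (Since h₀ = 0.3655 m < h_ss, the level will rise toward this value.)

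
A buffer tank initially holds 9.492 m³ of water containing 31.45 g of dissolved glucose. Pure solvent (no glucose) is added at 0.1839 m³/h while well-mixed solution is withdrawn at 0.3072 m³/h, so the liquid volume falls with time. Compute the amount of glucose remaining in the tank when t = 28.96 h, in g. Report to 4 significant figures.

Let m(t) be the amount of glucose. Volume: V(t) = V₀ + (Q_in − Q_out) t = 9.492 − 0.123300 t; V(28.96) = 5.92123 m³.
Species balance (pure solvent in): dm/dt = −Q_out · m/V(t).
dm/m = −Q_out dt/(V₀ − 0.123300 t); integrating gives ln(m/m₀) = −(Q_out/(Q_in−Q_out)) ln(V/V₀).
m = m₀ (V₀/V)^(Q_out/(Q_in−Q_out)) = 31.45 × (9.492/5.92123)^(-2.49148) = 9.70514 g.

9.705 g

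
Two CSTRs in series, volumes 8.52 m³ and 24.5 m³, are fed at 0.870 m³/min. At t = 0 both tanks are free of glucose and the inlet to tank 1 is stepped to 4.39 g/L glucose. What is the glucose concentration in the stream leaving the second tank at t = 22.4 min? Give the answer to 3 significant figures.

1.59 g/L

Each tank obeys Vᵢ dCᵢ/dt = Q(Cᵢ₋₁ − Cᵢ), so τᵢ = Vᵢ/Q.
τ₁ = 8.52/0.870 = 9.7931 min; τ₂ = 24.5/0.870 = 28.161 min.
Solving the cascade with C₁(0)=C₂(0)=0 gives C₂(t) = C_in[1 − (τ₁ e^(−t/τ₁) − τ₂ e^(−t/τ₂))/(τ₁ − τ₂)].
At t = 22.4: e^(−t/τ₁) = 0.10154, e^(−t/τ₂) = 0.45139.
C₂ = 4.39·[1 − (9.7931·0.10154 − 28.161·0.45139)/(-18.368)] = 4.39·0.36208 = 1.5895 g/L.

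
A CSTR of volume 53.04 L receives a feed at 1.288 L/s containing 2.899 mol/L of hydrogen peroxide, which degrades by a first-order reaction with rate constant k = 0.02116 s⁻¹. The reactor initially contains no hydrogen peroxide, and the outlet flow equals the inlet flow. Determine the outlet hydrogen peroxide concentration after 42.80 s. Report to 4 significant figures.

1.328 mol/L

Accumulation = in − out − consumed: V dC/dt = Q C_in − Q C − k V C.
This is linear with rate a = Q/V + k = 0.0454436 s⁻¹.
C_ss = Q C_in/(Q + kV) = 1.54913 mol/L; C(t) = C_ss + (C₀ − C_ss) e^(−a t).
C(42.80) = 1.54913 + (-1.54913)·e^(−0.0454436·42.80) = 1.54913 + (-1.54913)·0.142989 = 1.32762 mol/L.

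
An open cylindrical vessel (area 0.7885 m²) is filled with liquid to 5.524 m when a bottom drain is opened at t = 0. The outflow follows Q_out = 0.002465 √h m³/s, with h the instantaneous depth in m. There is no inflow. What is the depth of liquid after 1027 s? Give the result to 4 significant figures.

0.5551 m

A dh/dt = −Q_out = −0.002465 √h.
∫ h^(−1/2) dh = −(0.002465/A) ∫ dt, giving 2√h = 2√h₀ − (0.002465/A) t.
√h = √5.524 − 0.002465·1027/(2·0.7885) = 2.35032 − 1.60530 = 0.745021.
h = 0.745021² = 0.555056 m.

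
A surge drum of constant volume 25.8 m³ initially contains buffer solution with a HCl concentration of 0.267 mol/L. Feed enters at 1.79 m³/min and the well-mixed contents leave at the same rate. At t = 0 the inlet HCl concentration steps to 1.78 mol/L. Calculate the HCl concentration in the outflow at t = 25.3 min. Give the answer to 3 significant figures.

Species balance on the tank: V dC/dt = Q(C_in − C).
So dC/dt = (C_in − C)/τ with τ = V/Q = 25.8/1.79 = 14.413 min.
Solution: C(t) = C_in + (C₀ − C_in) e^(−t/τ).
C(25.3) = 1.78 + (0.267 − 1.78)·e^(−25.3/14.413) = 1.78 + (-1.5130)·0.17285 = 1.5185 mol/L.

1.52 mol/L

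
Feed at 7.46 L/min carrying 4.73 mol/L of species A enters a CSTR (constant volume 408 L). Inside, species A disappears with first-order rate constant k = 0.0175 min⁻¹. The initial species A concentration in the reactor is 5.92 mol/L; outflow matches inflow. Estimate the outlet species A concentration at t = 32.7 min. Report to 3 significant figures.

V dC/dt = Q(C_in − C) − k V C.
This is linear with rate a = Q/V + k = 0.035784 min⁻¹.
C_ss = Q C_in/(Q + kV) = 2.4168 mol/L; C(t) = C_ss + (C₀ − C_ss) e^(−a t).
C(32.7) = 2.4168 + (3.5032)·e^(−0.035784·32.7) = 2.4168 + (3.5032)·0.31032 = 3.5039 mol/L.

3.50 mol/L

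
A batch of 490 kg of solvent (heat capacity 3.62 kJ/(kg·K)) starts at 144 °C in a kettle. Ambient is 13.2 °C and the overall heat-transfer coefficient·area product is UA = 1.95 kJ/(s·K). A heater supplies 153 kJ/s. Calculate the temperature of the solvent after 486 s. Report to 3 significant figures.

M c_p dT/dt = −UA(T − T_amb) + Q̇.
dT/dt = (T_ss − T)/τ with T_ss = T_amb + Q̇/UA = 13.2 + 153/1.95 = 91.662 °C, τ = M c_p/UA = 490·3.62/1.95 = 909.64 s.
This is linear first-order; T(t) = T_ss + (T₀ − T_ss) e^(−t/τ).
T(486) = 91.662 + (52.338)·0.58609 = 122.34 °C.

122 °C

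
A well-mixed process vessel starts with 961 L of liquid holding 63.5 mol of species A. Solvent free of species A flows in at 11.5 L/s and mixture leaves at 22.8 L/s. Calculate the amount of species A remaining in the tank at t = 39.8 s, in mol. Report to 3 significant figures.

Total volume: dV/dt = Q_in − Q_out = -11.300 L/s, so V(t) = 961 − 11.300 t and V(39.8) = 511.26 L.
Solute balance: dm/dt = 0 − Q_out C = −Q_out m/V(t).
dm/m = −Q_out dt/(V₀ − 11.300 t); integrating gives ln(m/m₀) = −(Q_out/(Q_in−Q_out)) ln(V/V₀).
m = m₀ (V₀/V)^(Q_out/(Q_in−Q_out)) = 63.5 × (961/511.26)^(-2.0177) = 17.773 mol.

17.8 mol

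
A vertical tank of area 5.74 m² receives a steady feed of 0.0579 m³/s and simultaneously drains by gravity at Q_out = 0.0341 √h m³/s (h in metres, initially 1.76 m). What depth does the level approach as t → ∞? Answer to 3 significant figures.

A dh/dt = Q_in − 0.0341 √h. Steady state requires inflow = outflow:
Q_in = 0.0341 √h_ss ⇒ √h_ss = 0.0579/0.0341 = 1.6979.
h_ss = 1.6979² = 2.8830 m. (Since h₀ = 1.76 m < h_ss, the level will rise toward this value.)

2.88 m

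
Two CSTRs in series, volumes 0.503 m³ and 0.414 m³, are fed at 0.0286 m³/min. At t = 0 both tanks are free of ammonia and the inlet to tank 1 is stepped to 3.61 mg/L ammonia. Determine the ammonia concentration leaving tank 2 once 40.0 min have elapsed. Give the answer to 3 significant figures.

2.57 mg/L

Each tank obeys Vᵢ dCᵢ/dt = Q(Cᵢ₋₁ − Cᵢ), so τᵢ = Vᵢ/Q.
τ₁ = 0.503/0.0286 = 17.587 min; τ₂ = 0.414/0.0286 = 14.476 min.
Tank 1: C₁ = C_in(1 − e^(−t/τ₁)). Tank 2 (τ₁ ≠ τ₂): C₂ = C_in[1 − (τ₁ e^(−t/τ₁) − τ₂ e^(−t/τ₂))/(τ₁ − τ₂)].
At t = 40.0: e^(−t/τ₁) = 0.10286, e^(−t/τ₂) = 0.063084.
C₂ = 3.61·[1 − (17.587·0.10286 − 14.476·0.063084)/(3.1119)] = 3.61·0.71210 = 2.5707 mg/L.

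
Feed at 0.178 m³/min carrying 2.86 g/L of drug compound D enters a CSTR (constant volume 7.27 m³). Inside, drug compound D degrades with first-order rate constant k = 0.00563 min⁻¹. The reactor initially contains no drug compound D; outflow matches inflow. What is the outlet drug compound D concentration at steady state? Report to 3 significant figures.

2.33 g/L

Accumulation = in − out − consumed: V dC/dt = Q C_in − Q C − k V C.
Steady state (dC/dt = 0): C_ss = Q C_in/(Q + kV) = C_in/(1 + kV/Q).
C_ss = 0.178·2.86/(0.178 + 0.00563·7.27) = 0.50908/0.21893 = 2.3253 g/L.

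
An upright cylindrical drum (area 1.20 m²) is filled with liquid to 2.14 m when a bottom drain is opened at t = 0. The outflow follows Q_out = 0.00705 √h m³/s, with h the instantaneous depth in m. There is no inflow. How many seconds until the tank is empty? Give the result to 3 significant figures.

498 s

With no inflow, A dh/dt = −0.00705 √h.
Separate and integrate: 2(√h − √h₀) = −(0.00705/A) t.
Tank is empty when √h = 0: t_empty = 2A√h₀/0.00705.
t_empty = 2·1.20·√2.14/0.00705 = 2.4000·1.4629/0.00705 = 498.00 s.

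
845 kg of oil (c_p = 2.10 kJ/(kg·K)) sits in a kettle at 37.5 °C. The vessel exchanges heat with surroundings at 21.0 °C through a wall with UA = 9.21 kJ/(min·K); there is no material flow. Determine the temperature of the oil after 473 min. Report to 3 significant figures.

22.4 °C

First-law balance (no shaft work): M c_p dT/dt = −UA(T − T_amb).
dT/dt = (T_ss − T)/τ with T_ss = T_amb = 21.000 °C, τ = M c_p/UA = 845·2.10/9.21 = 192.67 min.
T approaches T_ss exponentially: T(t) = T_ss + (T₀ − T_ss) e^(−t/τ).
T(473) = 21.000 + (16.500)·0.085866 = 22.417 °C.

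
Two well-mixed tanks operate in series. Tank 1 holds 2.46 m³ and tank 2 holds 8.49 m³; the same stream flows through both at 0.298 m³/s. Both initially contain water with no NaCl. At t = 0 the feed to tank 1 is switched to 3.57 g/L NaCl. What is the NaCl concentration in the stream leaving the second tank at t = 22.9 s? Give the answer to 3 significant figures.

1.41 g/L

Species balance on tank i: dCᵢ/dt = (Cᵢ₋₁ − Cᵢ)/τᵢ with τᵢ = Vᵢ/Q.
τ₁ = 2.46/0.298 = 8.2550 s; τ₂ = 8.49/0.298 = 28.490 s.
Solving the cascade with C₁(0)=C₂(0)=0 gives C₂(t) = C_in[1 − (τ₁ e^(−t/τ₁) − τ₂ e^(−t/τ₂))/(τ₁ − τ₂)].
At t = 22.9: e^(−t/τ₁) = 0.062408, e^(−t/τ₂) = 0.44763.
C₂ = 3.57·[1 − (8.2550·0.062408 − 28.490·0.44763)/(-20.235)] = 3.57·0.39522 = 1.4109 g/L.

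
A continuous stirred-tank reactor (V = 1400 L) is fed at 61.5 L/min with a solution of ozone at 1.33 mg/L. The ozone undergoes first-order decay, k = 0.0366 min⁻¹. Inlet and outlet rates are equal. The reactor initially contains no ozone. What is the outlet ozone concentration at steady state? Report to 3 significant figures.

0.726 mg/L

Accumulation = in − out − consumed: V dC/dt = Q C_in − Q C − k V C.
Steady state (dC/dt = 0): C_ss = Q C_in/(Q + kV) = C_in/(1 + kV/Q).
C_ss = 61.5·1.33/(61.5 + 0.0366·1400) = 81.795/112.74 = 0.72552 mg/L.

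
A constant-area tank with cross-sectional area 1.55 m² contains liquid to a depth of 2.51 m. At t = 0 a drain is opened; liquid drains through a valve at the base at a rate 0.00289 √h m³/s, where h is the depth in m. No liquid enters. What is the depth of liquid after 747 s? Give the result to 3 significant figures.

A dh/dt = −Q_out = −0.00289 √h.
∫ h^(−1/2) dh = −(0.00289/A) ∫ dt, giving 2√h = 2√h₀ − (0.00289/A) t.
√h = √2.51 − 0.00289·747/(2·1.55) = 1.5843 − 0.69640 = 0.88790.
h = 0.88790² = 0.78837 m.

0.788 m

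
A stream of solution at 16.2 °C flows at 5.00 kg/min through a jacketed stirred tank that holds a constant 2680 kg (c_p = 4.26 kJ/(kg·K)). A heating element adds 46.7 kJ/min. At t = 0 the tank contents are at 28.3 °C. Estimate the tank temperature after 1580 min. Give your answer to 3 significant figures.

Unsteady energy balance on the tank contents: M c_p dT/dt = ṁ c_p (T_in − T) + 46.7.
Rearrange: dT/dt = (T_ss − T)/τ with τ = M/ṁ = 536.00 min and T_ss = T_in + Q̇/(ṁ c_p) = 18.392 °C.
Integrating: T(t) = T_ss + (T₀ − T_ss) e^(−t/τ).
T(1580) = 18.392 + (9.9075)·e^(−1580/536.00) = 18.392 + (9.9075)·0.052457 = 18.912 °C.

18.9 °C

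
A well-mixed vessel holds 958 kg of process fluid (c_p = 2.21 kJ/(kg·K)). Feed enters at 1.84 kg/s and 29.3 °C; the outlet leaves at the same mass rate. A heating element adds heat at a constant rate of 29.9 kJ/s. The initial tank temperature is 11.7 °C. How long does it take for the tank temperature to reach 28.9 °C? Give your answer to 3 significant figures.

M c_p dT/dt = ṁ c_p (T_in − T) + Q̇.
τ = M/ṁ = 520.65 s; T_ss = T_in + Q̇/(ṁ c_p) = 36.653 °C.
T(t) = T_ss + (T₀ − T_ss) e^(−t/τ). Set T = 28.9:
e^(−t/τ) = (28.9 − 36.653)/(11.7 − 36.653) = 0.31070
t = −520.65 · ln(0.31070) = 608.60 s.

609 s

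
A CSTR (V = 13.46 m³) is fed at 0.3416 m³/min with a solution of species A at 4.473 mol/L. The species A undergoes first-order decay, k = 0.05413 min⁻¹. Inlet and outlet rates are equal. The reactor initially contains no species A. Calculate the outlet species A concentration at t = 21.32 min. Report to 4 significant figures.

V dC/dt = Q(C_in − C) − k V C.
dC/dt = (Q/V) C_in − (Q/V + k) C; effective rate a = Q/V + k = 0.0253789 + 0.05413 = 0.0795089 min⁻¹.
C_ss = Q C_in/(Q + kV) = 1.42776 mol/L; C(t) = C_ss + (C₀ − C_ss) e^(−a t).
C(21.32) = 1.42776 + (-1.42776)·e^(−0.0795089·21.32) = 1.42776 + (-1.42776)·0.183575 = 1.16566 mol/L.

1.166 mol/L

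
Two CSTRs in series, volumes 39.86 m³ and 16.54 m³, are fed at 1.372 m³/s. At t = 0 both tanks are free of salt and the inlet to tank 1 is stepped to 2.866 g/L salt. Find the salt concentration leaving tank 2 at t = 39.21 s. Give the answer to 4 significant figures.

1.674 g/L

Each tank obeys Vᵢ dCᵢ/dt = Q(Cᵢ₋₁ − Cᵢ), so τᵢ = Vᵢ/Q.
τ₁ = 39.86/1.372 = 29.0525 s; τ₂ = 16.54/1.372 = 12.0554 s.
Solving the cascade with C₁(0)=C₂(0)=0 gives C₂(t) = C_in[1 − (τ₁ e^(−t/τ₁) − τ₂ e^(−t/τ₂))/(τ₁ − τ₂)].
At t = 39.21: e^(−t/τ₁) = 0.259337, e^(−t/τ₂) = 0.0386779.
C₂ = 2.866·[1 − (29.0525·0.259337 − 12.0554·0.0386779)/(16.9971)] = 2.866·0.584158 = 1.67420 g/L.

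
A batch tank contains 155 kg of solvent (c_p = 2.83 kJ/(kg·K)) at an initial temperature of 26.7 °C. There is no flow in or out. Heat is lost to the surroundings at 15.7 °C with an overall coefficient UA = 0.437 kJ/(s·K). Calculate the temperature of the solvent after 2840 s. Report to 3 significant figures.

16.3 °C

Lumped-capacitance energy balance: M c_p dT/dt = UA(T_amb − T).
dT/dt = (T_ss − T)/τ with T_ss = T_amb = 15.700 °C, τ = M c_p/UA = 155·2.83/0.437 = 1003.8 s.
Integrating: T(t) = T_ss + (T₀ − T_ss) e^(−t/τ).
T(2840) = 15.700 + (11.000)·0.059053 = 16.350 °C.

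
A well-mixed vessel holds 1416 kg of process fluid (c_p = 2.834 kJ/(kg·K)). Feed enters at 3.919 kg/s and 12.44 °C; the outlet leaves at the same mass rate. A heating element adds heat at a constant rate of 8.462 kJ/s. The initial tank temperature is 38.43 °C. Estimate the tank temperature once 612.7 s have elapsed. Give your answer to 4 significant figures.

Energy balance: M c_p dT/dt = ṁ c_p (T_in − T) + 8.462.
Rearrange: dT/dt = (T_ss − T)/τ with τ = M/ṁ = 361.317 s and T_ss = T_in + Q̇/(ṁ c_p) = 13.2019 °C.
This is linear first-order; T(t) = T_ss + (T₀ − T_ss) e^(−t/τ).
T(612.7) = 13.2019 + (25.2281)·e^(−612.7/361.317) = 13.2019 + (25.2281)·0.183463 = 17.8303 °C.

17.83 °C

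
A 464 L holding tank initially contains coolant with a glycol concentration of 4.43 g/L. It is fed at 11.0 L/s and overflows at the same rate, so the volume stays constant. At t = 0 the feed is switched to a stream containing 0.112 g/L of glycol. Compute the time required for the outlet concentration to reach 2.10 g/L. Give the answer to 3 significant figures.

Species balance: V dC/dt = Q(C_in − C) ⇒ τ = V/Q = 42.182 s.
C(t) = C_in + (C₀ − C_in) e^(−t/τ). Set C = 2.10 and solve for t:
e^(−t/τ) = (C − C_in)/(C₀ − C_in) = (2.10 − 0.112)/(4.43 − 0.112) = 0.46040
t = −τ ln(…) = 42.182 × 0.77566 = 32.719 s.

32.7 s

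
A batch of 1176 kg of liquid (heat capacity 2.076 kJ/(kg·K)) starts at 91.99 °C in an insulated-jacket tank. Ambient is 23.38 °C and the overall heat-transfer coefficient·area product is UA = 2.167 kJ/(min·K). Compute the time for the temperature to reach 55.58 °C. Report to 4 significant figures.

852.3 min

Lumped-capacitance energy balance: M c_p dT/dt = UA(T_amb − T).
τ = M c_p/UA = 1126.62 min; T_ss = T_amb = 23.3800 °C.
T(t) = T_ss + (T₀ − T_ss)e^(−t/τ); set T = 55.58:
t = −τ ln[(T − T_ss)/(T₀ − T_ss)] = −1126.62 · ln(0.469319) = 852.253 min.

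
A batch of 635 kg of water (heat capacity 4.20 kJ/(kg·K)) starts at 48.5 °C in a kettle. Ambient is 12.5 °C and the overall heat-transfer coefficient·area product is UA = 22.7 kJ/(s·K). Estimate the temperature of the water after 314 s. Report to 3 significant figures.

15.0 °C

M c_p dT/dt = −UA(T − T_amb).
dT/dt = (T_ss − T)/τ with T_ss = T_amb = 12.500 °C, τ = M c_p/UA = 635·4.20/22.7 = 117.49 s.
Integrating: T(t) = T_ss + (T₀ − T_ss) e^(−t/τ).
T(314) = 12.500 + (36.000)·0.069073 = 14.987 °C.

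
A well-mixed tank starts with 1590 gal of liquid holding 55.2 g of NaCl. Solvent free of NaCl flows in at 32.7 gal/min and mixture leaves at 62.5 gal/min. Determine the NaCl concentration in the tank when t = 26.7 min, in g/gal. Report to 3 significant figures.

0.0162 g/gal

Let m(t) be the amount of NaCl. Volume: V(t) = V₀ + (Q_in − Q_out) t = 1590 − 29.800 t; V(26.7) = 794.34 gal.
Solute balance: dm/dt = 0 − Q_out C = −Q_out m/V(t).
dm/m = −Q_out dt/(V₀ − 29.800 t); integrating gives ln(m/m₀) = −(Q_out/(Q_in−Q_out)) ln(V/V₀).
m = m₀ (V₀/V)^(Q_out/(Q_in−Q_out)) = 55.2 × (1590/794.34)^(-2.0973) = 12.877 g.
C = m/V = 12.877/794.34 = 0.016211 g/gal.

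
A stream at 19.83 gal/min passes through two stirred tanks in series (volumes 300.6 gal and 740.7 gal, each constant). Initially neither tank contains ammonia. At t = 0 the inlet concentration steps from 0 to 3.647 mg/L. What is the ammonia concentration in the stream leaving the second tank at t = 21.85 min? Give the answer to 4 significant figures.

0.8167 mg/L

Each tank obeys Vᵢ dCᵢ/dt = Q(Cᵢ₋₁ − Cᵢ), so τᵢ = Vᵢ/Q.
τ₁ = 300.6/19.83 = 15.1589 min; τ₂ = 740.7/19.83 = 37.3525 min.
Solving the cascade with C₁(0)=C₂(0)=0 gives C₂(t) = C_in[1 − (τ₁ e^(−t/τ₁) − τ₂ e^(−t/τ₂))/(τ₁ − τ₂)].
At t = 21.85: e^(−t/τ₁) = 0.236596, e^(−t/τ₂) = 0.557124.
C₂ = 3.647·[1 − (15.1589·0.236596 − 37.3525·0.557124)/(-22.1936)] = 3.647·0.223947 = 0.816734 mg/L.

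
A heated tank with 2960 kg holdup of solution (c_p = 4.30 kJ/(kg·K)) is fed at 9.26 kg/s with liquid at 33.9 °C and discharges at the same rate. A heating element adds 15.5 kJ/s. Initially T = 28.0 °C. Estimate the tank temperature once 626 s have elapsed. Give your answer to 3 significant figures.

33.4 °C

First-law balance (no shaft work): M c_p dT/dt = ṁ c_p (T_in − T) + 15.5.
τ = M/ṁ = 319.65 s; T_ss = T_in + Q̇/(ṁ c_p) = 33.9 + 15.5/(9.26·4.30) = 34.289 °C.
This is linear first-order; T(t) = T_ss + (T₀ − T_ss) e^(−t/τ).
T(626) = 34.289 + (-6.2893)·e^(−626/319.65) = 34.289 + (-6.2893)·0.14109 = 33.402 °C.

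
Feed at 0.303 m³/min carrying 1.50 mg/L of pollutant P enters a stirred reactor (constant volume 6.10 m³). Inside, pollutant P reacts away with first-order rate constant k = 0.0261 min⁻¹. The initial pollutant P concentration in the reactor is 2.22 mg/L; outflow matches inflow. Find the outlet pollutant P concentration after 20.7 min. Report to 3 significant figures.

Accumulation = in − out − consumed: V dC/dt = Q C_in − Q C − k V C.
This is linear with rate a = Q/V + k = 0.075772 min⁻¹.
C_ss = Q C_in/(Q + kV) = 0.98332 mg/L; C(t) = C_ss + (C₀ − C_ss) e^(−a t).
C(20.7) = 0.98332 + (1.2367)·e^(−0.075772·20.7) = 0.98332 + (1.2367)·0.20836 = 1.2410 mg/L.

1.24 mg/L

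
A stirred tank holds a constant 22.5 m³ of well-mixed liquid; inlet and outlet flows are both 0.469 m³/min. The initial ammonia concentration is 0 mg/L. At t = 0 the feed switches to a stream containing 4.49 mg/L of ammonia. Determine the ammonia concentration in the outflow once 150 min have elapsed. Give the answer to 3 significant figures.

Accumulation = in − out for the solute gives V dC/dt = Q(C_in − C).
So dC/dt = (C_in − C)/τ with τ = V/Q = 22.5/0.469 = 47.974 min.
Integrating: C(t) = C_in + (C₀ − C_in) e^(−t/τ).
C(150) = 4.49 + (0 − 4.49)·e^(−150/47.974) = 4.49 + (-4.4900)·0.043864 = 4.2931 mg/L.

4.29 mg/L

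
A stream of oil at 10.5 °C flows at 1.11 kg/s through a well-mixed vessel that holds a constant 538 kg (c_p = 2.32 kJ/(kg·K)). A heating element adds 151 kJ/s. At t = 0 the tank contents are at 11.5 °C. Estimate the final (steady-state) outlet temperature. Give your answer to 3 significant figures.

M c_p dT/dt = ṁ c_p (T_in − T) + Q̇.
At steady state dT/dt = 0 ⇒ T_ss = T_in + Q̇/(ṁ c_p) = 10.5 + 151/(1.11·2.32) = 69.136 °C.

69.1 °C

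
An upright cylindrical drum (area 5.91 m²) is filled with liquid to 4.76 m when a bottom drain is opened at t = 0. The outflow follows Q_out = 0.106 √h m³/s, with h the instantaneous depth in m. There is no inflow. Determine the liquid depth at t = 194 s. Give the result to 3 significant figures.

With no inflow, A dh/dt = −0.106 √h.
This is separable: 2 d(√h)/dt = −0.106/A, so √h = √h₀ − (0.106/(2A)) t.
√h = √4.76 − 0.106·194/(2·5.91) = 2.1817 − 1.7398 = 0.44198.
h = 0.44198² = 0.19535 m.

0.195 m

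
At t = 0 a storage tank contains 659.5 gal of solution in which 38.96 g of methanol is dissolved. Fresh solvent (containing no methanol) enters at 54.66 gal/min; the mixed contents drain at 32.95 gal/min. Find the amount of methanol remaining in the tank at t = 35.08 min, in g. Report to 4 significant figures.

Let m(t) be the amount of methanol. Volume: V(t) = V₀ + (Q_in − Q_out) t = 659.5 + 21.7100 t; V(35.08) = 1421.09 gal.
No methanol enters, so dm/dt = −Q_out · (m/V).
Separate: dm/m = −Q_out dt/V(t) ⇒ ln(m/m₀) = −(Q_out/(Q_in−Q_out)) ln(V/V₀).
m = m₀ (V₀/V)^(Q_out/(Q_in−Q_out)) = 38.96 × (659.5/1421.09)^(1.51773) = 12.1506 g.

12.15 g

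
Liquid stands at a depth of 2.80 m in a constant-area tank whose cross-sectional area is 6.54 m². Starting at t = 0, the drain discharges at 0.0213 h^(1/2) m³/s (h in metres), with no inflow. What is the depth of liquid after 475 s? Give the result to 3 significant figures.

Volume balance on the tank: A dh/dt = −0.0213 √h.
This is separable: 2 d(√h)/dt = −0.0213/A, so √h = √h₀ − (0.0213/(2A)) t.
√h = √2.80 − 0.0213·475/(2·6.54) = 1.6733 − 0.77351 = 0.89981.
h = 0.89981² = 0.80966 m.

0.810 m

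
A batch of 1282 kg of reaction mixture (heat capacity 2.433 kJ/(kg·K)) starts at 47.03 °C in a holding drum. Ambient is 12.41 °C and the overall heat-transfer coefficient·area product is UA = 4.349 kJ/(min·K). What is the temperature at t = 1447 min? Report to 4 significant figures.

17.01 °C

Energy balance: M c_p dT/dt = −UA(T − T_amb).
dT/dt = (T_ss − T)/τ with T_ss = T_amb = 12.4100 °C, τ = M c_p/UA = 1282·2.433/4.349 = 717.201 min.
Solution: T(t) = T_ss + (T₀ − T_ss) e^(−t/τ).
T(1447) = 12.4100 + (34.6200)·0.132979 = 17.0137 °C.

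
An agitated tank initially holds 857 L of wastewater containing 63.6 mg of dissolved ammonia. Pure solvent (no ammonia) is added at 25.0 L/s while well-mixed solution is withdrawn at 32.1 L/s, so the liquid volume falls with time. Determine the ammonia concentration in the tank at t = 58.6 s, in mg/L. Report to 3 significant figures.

0.00715 mg/L

Total volume: dV/dt = Q_in − Q_out = -7.1000 L/s, so V(t) = 857 − 7.1000 t and V(58.6) = 440.94 L.
Solute balance: dm/dt = 0 − Q_out C = −Q_out m/V(t).
dm/m = −Q_out dt/(V₀ − 7.1000 t); integrating gives ln(m/m₀) = −(Q_out/(Q_in−Q_out)) ln(V/V₀).
m = m₀ (V₀/V)^(Q_out/(Q_in−Q_out)) = 63.6 × (857/440.94)^(-4.5211) = 3.1525 mg.
C = m/V = 3.1525/440.94 = 0.0071495 mg/L.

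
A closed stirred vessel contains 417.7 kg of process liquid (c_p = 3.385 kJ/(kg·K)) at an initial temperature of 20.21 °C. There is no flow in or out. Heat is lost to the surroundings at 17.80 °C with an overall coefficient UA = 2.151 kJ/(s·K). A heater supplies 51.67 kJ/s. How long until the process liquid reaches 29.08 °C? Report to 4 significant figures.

347.3 s

Lumped-capacitance energy balance: M c_p dT/dt = UA(T_amb − T) + Q̇.
τ = M c_p/UA = 657.329 s; T_ss = T_amb + Q̇/UA = 17.80 + 51.67/2.151 = 41.8214 °C.
T(t) = T_ss + (T₀ − T_ss)e^(−t/τ); set T = 29.08:
t = −τ ln[(T − T_ss)/(T₀ − T_ss)] = −657.329 · ln(0.589568) = 347.310 s.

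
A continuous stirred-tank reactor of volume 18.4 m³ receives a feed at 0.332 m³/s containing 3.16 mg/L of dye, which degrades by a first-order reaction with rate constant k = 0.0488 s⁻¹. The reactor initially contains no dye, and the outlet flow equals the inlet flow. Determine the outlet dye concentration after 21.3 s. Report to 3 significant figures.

Accumulation = in − out − consumed: V dC/dt = Q C_in − Q C − k V C.
dC/dt = (Q/V) C_in − (Q/V + k) C; effective rate a = Q/V + k = 0.018043 + 0.0488 = 0.066843 s⁻¹.
C_ss = Q C_in/(Q + kV) = 0.85300 mg/L; C(t) = C_ss + (C₀ − C_ss) e^(−a t).
C(21.3) = 0.85300 + (-0.85300)·e^(−0.066843·21.3) = 0.85300 + (-0.85300)·0.24081 = 0.64759 mg/L.

0.648 mg/L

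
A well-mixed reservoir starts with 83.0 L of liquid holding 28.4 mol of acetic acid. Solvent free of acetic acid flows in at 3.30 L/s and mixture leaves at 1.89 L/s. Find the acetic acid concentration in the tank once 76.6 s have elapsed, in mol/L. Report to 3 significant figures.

0.0486 mol/L

Let m(t) be the amount of acetic acid. Volume: V(t) = V₀ + (Q_in − Q_out) t = 83.0 + 1.4100 t; V(76.6) = 191.01 L.
Species balance (pure solvent in): dm/dt = −Q_out · m/V(t).
Separate: dm/m = −Q_out dt/V(t) ⇒ ln(m/m₀) = −(Q_out/(Q_in−Q_out)) ln(V/V₀).
m = m₀ (V₀/V)^(Q_out/(Q_in−Q_out)) = 28.4 × (83.0/191.01)^(1.3404) = 9.2924 mol.
C = m/V = 9.2924/191.01 = 0.048650 mol/L.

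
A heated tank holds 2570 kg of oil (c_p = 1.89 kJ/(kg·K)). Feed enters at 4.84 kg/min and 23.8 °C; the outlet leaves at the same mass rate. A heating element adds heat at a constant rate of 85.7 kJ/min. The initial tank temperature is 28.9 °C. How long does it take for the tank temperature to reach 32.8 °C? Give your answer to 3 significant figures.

First-law balance (no shaft work): M c_p dT/dt = ṁ c_p (T_in − T) + 85.7.
τ = M/ṁ = 530.99 min; T_ss = T_in + Q̇/(ṁ c_p) = 33.169 °C.
T(t) = T_ss + (T₀ − T_ss) e^(−t/τ). Set T = 32.8:
e^(−t/τ) = (32.8 − 33.169)/(28.9 − 33.169) = 0.086347
t = −530.99 · ln(0.086347) = 1300.6 min.

1300 min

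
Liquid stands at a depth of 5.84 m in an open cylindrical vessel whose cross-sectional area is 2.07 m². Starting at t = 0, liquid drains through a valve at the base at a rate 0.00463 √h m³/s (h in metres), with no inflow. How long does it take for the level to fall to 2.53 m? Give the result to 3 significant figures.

739 s

Accumulation of liquid (constant cross-section A): A dh/dt = −0.00463 √h.
Separate and integrate: 2(√h − √h₀) = −(0.00463/A) t.
t = 2A(√h₀ − √h)/0.00463 = 2·2.07·(√5.84 − √2.53)/0.00463
  = 4.1400 × (2.4166 − 1.5906) / 0.00463 = 738.59 s.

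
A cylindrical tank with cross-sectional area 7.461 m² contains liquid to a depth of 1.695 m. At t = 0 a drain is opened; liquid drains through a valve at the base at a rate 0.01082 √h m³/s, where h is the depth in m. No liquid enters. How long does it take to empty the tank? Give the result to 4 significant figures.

Unsteady balance on liquid volume: A dh/dt = −0.01082 √h.
This is separable: 2 d(√h)/dt = −0.01082/A, so √h = √h₀ − (0.01082/(2A)) t.
Set h = 0: 2√h₀ = (0.01082/A) t_empty ⇒ t_empty = 2A√h₀/0.01082.
t_empty = 2·7.461·√1.695/0.01082 = 14.9220·1.30192/0.01082 = 1795.50 s.

1795 s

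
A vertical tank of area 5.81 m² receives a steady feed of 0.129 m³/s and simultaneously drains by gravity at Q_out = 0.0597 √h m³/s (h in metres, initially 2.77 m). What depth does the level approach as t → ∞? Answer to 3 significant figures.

Volume balance on the tank: A dh/dt = Q_in − 0.0597 √h. At steady state dh/dt = 0:
Q_in = 0.0597 √h_ss ⇒ √h_ss = 0.129/0.0597 = 2.1608.
h_ss = 2.1608² = 4.6691 m. (Since h₀ = 2.77 m < h_ss, the level will rise toward this value.)

4.67 m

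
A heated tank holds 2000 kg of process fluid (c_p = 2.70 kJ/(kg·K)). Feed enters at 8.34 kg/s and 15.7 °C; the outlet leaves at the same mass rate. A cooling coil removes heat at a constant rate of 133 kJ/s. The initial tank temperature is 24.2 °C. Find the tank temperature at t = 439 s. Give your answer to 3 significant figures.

Unsteady energy balance on the tank contents: M c_p dT/dt = ṁ c_p (T_in − T) − 133.
Rearrange: dT/dt = (T_ss − T)/τ with τ = M/ṁ = 239.81 s and T_ss = T_in − Q̇/(ṁ c_p) = 9.7936 °C.
T approaches T_ss exponentially: T(t) = T_ss + (T₀ − T_ss) e^(−t/τ).
T(439) = 9.7936 + (14.406)·e^(−439/239.81) = 9.7936 + (14.406)·0.16031 = 12.103 °C.

12.1 °C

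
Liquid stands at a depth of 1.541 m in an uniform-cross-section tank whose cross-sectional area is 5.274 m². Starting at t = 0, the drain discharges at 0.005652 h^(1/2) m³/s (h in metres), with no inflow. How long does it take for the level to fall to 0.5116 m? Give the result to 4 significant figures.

981.8 s

A dh/dt = −Q_out = −0.005652 √h.
∫ h^(−1/2) dh = −(0.005652/A) ∫ dt, giving 2√h = 2√h₀ − (0.005652/A) t.
t = 2A(√h₀ − √h)/0.005652 = 2·5.274·(√1.541 − √0.5116)/0.005652
  = 10.5480 × (1.24137 − 0.715262) / 0.005652 = 981.845 s.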